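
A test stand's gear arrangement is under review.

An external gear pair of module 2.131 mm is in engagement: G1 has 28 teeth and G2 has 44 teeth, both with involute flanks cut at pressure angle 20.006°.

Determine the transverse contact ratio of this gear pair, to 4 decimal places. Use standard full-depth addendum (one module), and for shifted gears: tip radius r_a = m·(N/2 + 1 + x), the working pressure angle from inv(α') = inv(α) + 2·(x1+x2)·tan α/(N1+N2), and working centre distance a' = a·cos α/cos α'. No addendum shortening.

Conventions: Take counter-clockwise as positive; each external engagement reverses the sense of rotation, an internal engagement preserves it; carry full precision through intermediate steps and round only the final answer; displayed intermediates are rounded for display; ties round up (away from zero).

recognized (one external pair, fixed centres): single-mesh tooth geometry, m = 2.131, N1 = 28, N2 = 44
base radii: r_b1 = 28.033721, r_b2 = 44.052990
tip radii: r_a1 = 31.965000, r_a2 = 49.013000
no profile shift: α' = α, a' = a
action lengths: √(r_a1²−r_b1²) = 15.358116, √(r_a2²−r_b2²) = 21.485070
base pitch p_b = π·m·cos α = 6.290752
CR = (15.358116 + 21.485070 − 76.716000·sin 20.00600°)/6.290752 = 1.684571
contact ratio ≈ 1.6846

1.6846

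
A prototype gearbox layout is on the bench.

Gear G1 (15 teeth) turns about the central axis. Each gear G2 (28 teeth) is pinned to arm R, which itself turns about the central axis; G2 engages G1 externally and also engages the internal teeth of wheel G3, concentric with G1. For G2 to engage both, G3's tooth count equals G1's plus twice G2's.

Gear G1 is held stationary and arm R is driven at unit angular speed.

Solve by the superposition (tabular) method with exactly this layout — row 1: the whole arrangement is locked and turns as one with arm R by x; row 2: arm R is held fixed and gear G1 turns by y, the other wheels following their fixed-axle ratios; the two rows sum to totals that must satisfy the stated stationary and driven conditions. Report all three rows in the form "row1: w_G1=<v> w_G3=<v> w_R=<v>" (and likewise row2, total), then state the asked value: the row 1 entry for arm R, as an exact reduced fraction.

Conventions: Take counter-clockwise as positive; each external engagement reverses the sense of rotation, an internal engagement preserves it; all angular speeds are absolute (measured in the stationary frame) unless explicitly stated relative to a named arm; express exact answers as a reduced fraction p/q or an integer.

recognized (axles ride arm R): planetary set, 15/28/71 teeth
row 1 (train locked, turned with arm): all members turn x
row 2 (arm held, sun turns y): ω_ring = −(15/71)·y, ω_arm = 0
boundary: total ω_sun = x + y = 0 and total ω_arm = x = 1  ⇒  y = -1, x = 1
row 2 ring = −(15/71)·(-1) = 15/71
totals (row 1 + row 2): sun 1 + (-1) = 0, ring 1 + 15/71 = 86/71, arm 1 + 0 = 1
asked cell (row1, arm) = 1

row1: w_G1=1 w_G3=1 w_R=1
row2: w_G1=-1 w_G3=15/71 w_R=0
total: w_G1=0 w_G3=86/71 w_R=1
asked value: 1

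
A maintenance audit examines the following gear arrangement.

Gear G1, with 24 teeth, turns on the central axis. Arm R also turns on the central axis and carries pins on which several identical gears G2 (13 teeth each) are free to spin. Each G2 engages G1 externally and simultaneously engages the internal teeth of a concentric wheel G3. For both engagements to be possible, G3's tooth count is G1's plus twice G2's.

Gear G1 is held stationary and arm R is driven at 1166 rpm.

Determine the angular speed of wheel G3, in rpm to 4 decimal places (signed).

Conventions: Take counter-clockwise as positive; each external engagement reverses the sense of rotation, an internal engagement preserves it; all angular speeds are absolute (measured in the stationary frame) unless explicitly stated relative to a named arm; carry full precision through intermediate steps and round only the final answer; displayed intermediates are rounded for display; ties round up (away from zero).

+1725.6800 rpm

class = planetary set [G3 = 24+2·13 = 50; Willis about the carrier]
normalise by the input: solve with ω_arm = 1, then scale by 1166 rpm
ring teeth: 24 + 2·13 = 50
24(ω_sun−ω_arm) = −50(ω_ring−ω_arm),  ω_sun = 0, ω_arm = 1
ω_ring = 1 − (24/50)(0−1) = 37/25
scale: ω_ring = 37/25 × 1166 rpm = +1725.6800 rpm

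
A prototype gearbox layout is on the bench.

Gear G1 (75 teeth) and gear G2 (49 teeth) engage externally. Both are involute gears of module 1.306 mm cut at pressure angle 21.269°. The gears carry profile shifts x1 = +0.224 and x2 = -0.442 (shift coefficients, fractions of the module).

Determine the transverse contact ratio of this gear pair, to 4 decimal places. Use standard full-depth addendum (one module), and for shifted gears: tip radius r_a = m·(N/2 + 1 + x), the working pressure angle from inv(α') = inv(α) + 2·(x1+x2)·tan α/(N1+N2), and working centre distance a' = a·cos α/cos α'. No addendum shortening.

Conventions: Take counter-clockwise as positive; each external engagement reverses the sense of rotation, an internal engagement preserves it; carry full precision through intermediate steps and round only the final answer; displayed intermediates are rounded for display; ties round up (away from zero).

1.7541

recognized (one external pair, fixed centres): single-mesh tooth geometry, m = 1.306, N1 = 75, N2 = 49
base radii: r_b1 = 45.639197, r_b2 = 29.817608
tip radii: r_a1 = 50.573544, r_a2 = 32.725748
inv(α') = inv(21.269°) + 2·(+0.224-0.442)·tan α/(75+49) = 0.01667777  ⇒  α' = 20.73701°
a' = a·cos α / cos α' = 80.9720·cos 21.269°/cos 20.73701° = 80.683869
action lengths: √(r_a1²−r_b1²) = 21.788692, √(r_a2²−r_b2²) = 13.486468
base pitch p_b = π·m·cos α = 3.823460
CR = (21.788692 + 13.486468 − 80.683869·sin 20.73701°)/3.823460 = 1.754089
contact ratio ≈ 1.7541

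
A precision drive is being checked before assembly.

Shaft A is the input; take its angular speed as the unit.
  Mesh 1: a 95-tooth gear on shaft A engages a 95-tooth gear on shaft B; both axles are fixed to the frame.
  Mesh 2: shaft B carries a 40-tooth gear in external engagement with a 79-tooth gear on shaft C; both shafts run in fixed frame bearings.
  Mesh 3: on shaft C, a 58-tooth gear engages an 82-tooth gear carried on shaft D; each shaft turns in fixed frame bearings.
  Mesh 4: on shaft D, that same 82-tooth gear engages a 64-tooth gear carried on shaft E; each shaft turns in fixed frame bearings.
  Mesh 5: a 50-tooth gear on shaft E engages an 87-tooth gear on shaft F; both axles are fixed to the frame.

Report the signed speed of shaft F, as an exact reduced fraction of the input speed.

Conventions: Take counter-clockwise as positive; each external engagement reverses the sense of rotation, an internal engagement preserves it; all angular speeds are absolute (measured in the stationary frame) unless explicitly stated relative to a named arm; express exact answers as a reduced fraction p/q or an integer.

-125/474

5-mesh fixed-axis compound train (all bearings frame-fixed)
mesh 1 [95T→95T]: |ω|/ω_in = 1×95/95 = 1, sense flips to −
mesh 2 [40T→79T]: |ω|/ω_in = 1×40/79 = 40/79, sense flips to +
mesh 3 [58T→82T]: |ω|/ω_in = (40/79)×58/82 = 1160/3239, sense flips to −
mesh 4 [82T→64T]: |ω|/ω_in = (1160/3239)×82/64 = 145/316, sense flips to +
mesh 5 [50T→87T]: |ω|/ω_in = (145/316)×50/87 = 125/474, sense flips to −
signed output speed (× input speed) = -125/474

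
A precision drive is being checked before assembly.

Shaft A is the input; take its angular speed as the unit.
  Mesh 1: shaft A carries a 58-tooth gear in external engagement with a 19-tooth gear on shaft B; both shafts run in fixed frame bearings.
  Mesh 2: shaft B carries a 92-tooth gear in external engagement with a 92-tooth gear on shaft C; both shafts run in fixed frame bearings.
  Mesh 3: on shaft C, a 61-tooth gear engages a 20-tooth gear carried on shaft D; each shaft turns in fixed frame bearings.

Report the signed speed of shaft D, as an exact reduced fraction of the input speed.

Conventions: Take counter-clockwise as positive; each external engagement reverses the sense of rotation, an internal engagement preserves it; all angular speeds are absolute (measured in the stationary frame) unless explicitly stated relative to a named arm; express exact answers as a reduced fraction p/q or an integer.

-1769/190

3-mesh fixed-axis compound train (all bearings frame-fixed)
mesh 1 [58T→19T]: |ω|/ω_in = 1×58/19 = 58/19, sense flips to −
mesh 2 [92T→92T]: |ω|/ω_in = (58/19)×92/92 = 58/19, sense flips to +
mesh 3 [61T→20T]: |ω|/ω_in = (58/19)×61/20 = 1769/190, sense flips to −
signed output speed (× input speed) = -1769/190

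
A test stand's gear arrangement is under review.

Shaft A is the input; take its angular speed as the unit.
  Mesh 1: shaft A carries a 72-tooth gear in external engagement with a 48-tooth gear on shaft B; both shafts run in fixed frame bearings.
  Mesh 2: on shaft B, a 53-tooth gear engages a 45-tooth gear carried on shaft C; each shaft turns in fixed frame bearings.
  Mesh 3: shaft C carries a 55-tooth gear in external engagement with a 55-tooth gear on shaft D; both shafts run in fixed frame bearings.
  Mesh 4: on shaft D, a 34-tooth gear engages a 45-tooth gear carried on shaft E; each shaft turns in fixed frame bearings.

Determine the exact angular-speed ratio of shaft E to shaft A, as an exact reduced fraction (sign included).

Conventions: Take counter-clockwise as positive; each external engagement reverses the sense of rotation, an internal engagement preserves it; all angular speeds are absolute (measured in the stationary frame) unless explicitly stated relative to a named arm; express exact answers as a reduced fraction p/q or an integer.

901/675

class = fixed-axis compound train [4 meshes; 4 ratios multiply, 4 sense flips]
mesh 1 [72T→48T]: running ratio 3/2, sense −
mesh 2 [53T→45T]: running ratio 53/30, sense +
mesh 3 [55T→55T]: running ratio 53/30, sense −
mesh 4 [34T→45T]: running ratio 901/675, sense +
ω_out/ω_in = 901/675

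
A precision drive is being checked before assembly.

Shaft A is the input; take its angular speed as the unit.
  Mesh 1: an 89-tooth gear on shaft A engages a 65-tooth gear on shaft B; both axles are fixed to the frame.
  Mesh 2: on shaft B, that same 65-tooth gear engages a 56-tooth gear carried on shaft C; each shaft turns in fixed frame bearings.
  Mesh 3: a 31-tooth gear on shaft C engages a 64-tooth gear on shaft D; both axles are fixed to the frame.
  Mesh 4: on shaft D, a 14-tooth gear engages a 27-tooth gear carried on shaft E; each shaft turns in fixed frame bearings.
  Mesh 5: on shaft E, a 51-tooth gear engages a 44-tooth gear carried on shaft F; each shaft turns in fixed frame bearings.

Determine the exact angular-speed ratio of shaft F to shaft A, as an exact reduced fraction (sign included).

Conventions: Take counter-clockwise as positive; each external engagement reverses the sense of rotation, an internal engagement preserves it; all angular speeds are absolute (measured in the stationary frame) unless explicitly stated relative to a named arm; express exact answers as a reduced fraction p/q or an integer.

-46903/101376

class = fixed-axis compound train [5 meshes; 5 ratios multiply, 5 sense flips]
mesh 1 [89T→65T]: running ratio 89/65, sense −
mesh 2 [65T→56T]: running ratio 89/56, sense +
mesh 3 [31T→64T]: running ratio 2759/3584, sense −
mesh 4 [14T→27T]: running ratio 2759/6912, sense +
mesh 5 [51T→44T]: running ratio 46903/101376, sense −
ω_out/ω_in = -46903/101376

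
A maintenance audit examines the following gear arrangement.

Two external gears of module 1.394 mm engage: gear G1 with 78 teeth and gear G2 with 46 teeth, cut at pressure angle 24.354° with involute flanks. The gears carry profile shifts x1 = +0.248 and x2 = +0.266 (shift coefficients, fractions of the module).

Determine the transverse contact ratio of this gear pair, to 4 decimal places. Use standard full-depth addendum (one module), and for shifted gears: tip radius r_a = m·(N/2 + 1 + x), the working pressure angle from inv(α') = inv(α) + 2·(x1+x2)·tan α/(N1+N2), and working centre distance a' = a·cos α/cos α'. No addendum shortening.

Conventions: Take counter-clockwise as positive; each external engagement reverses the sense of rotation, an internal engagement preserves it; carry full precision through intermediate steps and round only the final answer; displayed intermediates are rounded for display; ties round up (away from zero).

1.5309

topology: single-mesh involute geometry — m = 1.394, 78T/46T pair
base radii: r_b1 = 49.528243, r_b2 = 29.208964
tip radii: r_a1 = 56.105712, r_a2 = 33.826804
inv(α') = inv(24.354°) + 2·(+0.248+0.266)·tan α/(78+46) = 0.03134756  ⇒  α' = 25.35577°
a' = a·cos α / cos α' = 86.4280·cos 24.354°/cos 25.35577° = 87.130856
action lengths: √(r_a1²−r_b1²) = 26.359136, √(r_a2²−r_b2²) = 17.061333
base pitch p_b = π·m·cos α = 3.989681
CR = (26.359136 + 17.061333 − 87.130856·sin 25.35577°)/3.989681 = 1.530889
contact ratio ≈ 1.5309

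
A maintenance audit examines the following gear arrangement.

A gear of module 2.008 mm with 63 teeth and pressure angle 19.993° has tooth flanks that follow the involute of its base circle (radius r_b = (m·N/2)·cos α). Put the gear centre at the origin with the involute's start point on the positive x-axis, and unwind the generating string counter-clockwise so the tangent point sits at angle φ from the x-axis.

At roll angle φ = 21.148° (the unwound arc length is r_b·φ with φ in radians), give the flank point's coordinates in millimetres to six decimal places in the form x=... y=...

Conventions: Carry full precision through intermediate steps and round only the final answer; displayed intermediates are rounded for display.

class = single-mesh tooth geometry [base-circle involute, m = 2.008, 63T]
pitch radius r_p = m·N/2 = 2.008·63/2 = 63.252000
base radius r_b = r_p·cos α = 63.252000·cos 19.993° = 59.440080
roll angle φ = 21.148° = 0.36910223 rad
x = r_b·(cos φ + φ·sin φ) = 63.352170
y = r_b·(sin φ − φ·cos φ) = 0.982811

x=63.352170 y=0.982811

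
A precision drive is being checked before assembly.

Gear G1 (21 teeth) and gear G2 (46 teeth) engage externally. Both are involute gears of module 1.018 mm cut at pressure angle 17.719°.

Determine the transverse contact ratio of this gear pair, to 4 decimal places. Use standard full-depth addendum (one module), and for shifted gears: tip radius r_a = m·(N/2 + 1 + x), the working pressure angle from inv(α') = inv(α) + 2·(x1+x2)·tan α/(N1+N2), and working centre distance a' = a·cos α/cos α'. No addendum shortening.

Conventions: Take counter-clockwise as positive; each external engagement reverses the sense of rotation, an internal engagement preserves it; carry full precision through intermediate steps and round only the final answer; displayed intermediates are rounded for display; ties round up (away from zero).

single-mesh involute tooth geometry (21T engaging 46T at module 1.018)
base radii: r_b1 = 10.181920, r_b2 = 22.303254
tip radii: r_a1 = 11.707000, r_a2 = 24.432000
no profile shift: α' = α, a' = a
action lengths: √(r_a1²−r_b1²) = 5.777746, √(r_a2²−r_b2²) = 9.974341
base pitch p_b = π·m·cos α = 3.046423
CR = (5.777746 + 9.974341 − 34.103000·sin 17.71900°)/3.046423 = 1.763666
contact ratio ≈ 1.7637

1.7637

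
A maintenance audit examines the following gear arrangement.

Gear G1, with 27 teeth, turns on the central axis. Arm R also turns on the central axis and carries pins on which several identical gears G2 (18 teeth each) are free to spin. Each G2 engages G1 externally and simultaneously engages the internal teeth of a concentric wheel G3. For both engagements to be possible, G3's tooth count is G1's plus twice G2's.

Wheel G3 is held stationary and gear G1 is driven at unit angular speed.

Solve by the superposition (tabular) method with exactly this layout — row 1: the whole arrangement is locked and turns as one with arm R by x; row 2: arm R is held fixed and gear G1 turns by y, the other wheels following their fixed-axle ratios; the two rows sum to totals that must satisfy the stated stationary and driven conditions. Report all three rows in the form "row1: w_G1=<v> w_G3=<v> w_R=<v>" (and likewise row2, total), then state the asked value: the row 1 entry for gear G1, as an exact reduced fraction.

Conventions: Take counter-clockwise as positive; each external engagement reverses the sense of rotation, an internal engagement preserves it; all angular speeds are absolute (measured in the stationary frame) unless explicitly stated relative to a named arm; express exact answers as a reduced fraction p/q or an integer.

row1: w_G1=3/10 w_G3=3/10 w_R=3/10
row2: w_G1=7/10 w_G3=-3/10 w_R=0
total: w_G1=1 w_G3=0 w_R=3/10
asked value: 3/10

planetary set (27T centre, 18T on arm, 63T internal) — Willis relation
superposition row 1 [locked train]: every member turns x
row 2 — arm fixed, fixed-axis ratios: sun y, ring −(27/63)·y, arm 0
boundary: total ω_ring = x − (27/63)·y = 0 and total ω_sun = x + y = 1  ⇒  y = 7/10, x = 3/10
row 2 ring = −(27/63)·7/10 = -3/10
totals (row 1 + row 2): sun 3/10 + 7/10 = 1, ring 3/10 + (-3/10) = 0, arm 3/10 + 0 = 3/10
asked cell (row1, sun) = 3/10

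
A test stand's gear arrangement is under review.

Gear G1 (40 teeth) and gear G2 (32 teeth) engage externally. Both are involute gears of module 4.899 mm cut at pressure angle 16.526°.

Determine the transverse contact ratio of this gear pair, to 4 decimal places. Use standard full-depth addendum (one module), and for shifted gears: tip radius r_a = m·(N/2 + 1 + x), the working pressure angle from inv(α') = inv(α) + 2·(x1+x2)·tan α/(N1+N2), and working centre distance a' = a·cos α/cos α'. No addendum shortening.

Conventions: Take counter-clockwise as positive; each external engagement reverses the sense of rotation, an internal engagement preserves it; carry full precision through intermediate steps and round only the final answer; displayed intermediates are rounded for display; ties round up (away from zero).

class = single-mesh tooth geometry [involute pair 40T × 32T, m = 4.899]
base radii: r_b1 = 93.932520, r_b2 = 75.146016
tip radii: r_a1 = 102.879000, r_a2 = 83.283000
no profile shift: α' = α, a' = a
action lengths: √(r_a1²−r_b1²) = 41.961534, √(r_a2²−r_b2²) = 35.904517
base pitch p_b = π·m·cos α = 14.754886
CR = (41.961534 + 35.904517 − 176.364000·sin 16.52600°)/14.754886 = 1.877293
contact ratio ≈ 1.8773

1.8773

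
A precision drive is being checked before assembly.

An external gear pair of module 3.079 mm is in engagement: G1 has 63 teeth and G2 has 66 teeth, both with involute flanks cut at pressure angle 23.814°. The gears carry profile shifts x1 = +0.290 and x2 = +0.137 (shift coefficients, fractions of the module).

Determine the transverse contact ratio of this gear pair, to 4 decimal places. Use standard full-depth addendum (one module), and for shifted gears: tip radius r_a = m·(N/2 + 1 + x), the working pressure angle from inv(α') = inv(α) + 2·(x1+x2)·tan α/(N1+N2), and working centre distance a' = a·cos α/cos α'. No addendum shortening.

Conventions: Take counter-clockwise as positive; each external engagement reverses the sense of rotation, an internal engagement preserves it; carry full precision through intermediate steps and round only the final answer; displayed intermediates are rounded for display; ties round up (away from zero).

topology: single-mesh involute geometry — m = 3.079, 63T/66T pair
base radii: r_b1 = 88.731000, r_b2 = 92.956285
tip radii: r_a1 = 100.960410, r_a2 = 105.107823
inv(α') = inv(23.814°) + 2·(+0.290+0.137)·tan α/(63+66) = 0.02863352  ⇒  α' = 24.64059°
a' = a·cos α / cos α' = 198.5955·cos 23.814°/cos 24.64059° = 199.888979
action lengths: √(r_a1²−r_b1²) = 48.164449, √(r_a2²−r_b2²) = 49.058980
base pitch p_b = π·m·cos α = 8.849418
CR = (48.164449 + 49.058980 − 199.888979·sin 24.64059°)/8.849418 = 1.569002
contact ratio ≈ 1.5690

1.5690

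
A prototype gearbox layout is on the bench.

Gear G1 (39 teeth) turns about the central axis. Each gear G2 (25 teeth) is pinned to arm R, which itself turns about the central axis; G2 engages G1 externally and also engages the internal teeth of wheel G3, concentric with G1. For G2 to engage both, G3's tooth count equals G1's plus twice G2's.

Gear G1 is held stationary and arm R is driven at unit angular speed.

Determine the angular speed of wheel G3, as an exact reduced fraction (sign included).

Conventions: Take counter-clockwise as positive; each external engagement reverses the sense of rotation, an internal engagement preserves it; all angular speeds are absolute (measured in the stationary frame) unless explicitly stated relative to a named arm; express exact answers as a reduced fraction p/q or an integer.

128/89

topology: planetary set — G1 39T / G2 25T / G3 89T, arm = carrier (Willis)
ring teeth: 39 + 2·25 = 89
39(ω_sun−ω_arm) = −89(ω_ring−ω_arm),  ω_sun = 0, ω_arm = 1
ω_ring = 1 − (39/89)(0−1) = 128/89
exact speed ratio = 128/89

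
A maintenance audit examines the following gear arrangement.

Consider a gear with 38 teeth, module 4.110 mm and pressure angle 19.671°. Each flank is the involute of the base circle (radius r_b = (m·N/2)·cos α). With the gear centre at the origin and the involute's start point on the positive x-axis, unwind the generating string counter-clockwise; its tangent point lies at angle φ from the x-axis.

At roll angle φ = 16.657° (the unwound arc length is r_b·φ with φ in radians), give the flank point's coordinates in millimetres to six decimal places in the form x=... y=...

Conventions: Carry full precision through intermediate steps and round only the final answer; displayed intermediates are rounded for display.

x=76.574813 y=0.597182

recognized (one wheel, involute flank): single-mesh tooth geometry, m = 4.110, N = 38
pitch radius r_p = m·N/2 = 4.110·38/2 = 78.090000
base radius r_b = r_p·cos α = 78.090000·cos 19.671° = 73.532749
roll angle φ = 16.657° = 0.29071949 rad
x = r_b·(cos φ + φ·sin φ) = 76.574813
y = r_b·(sin φ − φ·cos φ) = 0.597182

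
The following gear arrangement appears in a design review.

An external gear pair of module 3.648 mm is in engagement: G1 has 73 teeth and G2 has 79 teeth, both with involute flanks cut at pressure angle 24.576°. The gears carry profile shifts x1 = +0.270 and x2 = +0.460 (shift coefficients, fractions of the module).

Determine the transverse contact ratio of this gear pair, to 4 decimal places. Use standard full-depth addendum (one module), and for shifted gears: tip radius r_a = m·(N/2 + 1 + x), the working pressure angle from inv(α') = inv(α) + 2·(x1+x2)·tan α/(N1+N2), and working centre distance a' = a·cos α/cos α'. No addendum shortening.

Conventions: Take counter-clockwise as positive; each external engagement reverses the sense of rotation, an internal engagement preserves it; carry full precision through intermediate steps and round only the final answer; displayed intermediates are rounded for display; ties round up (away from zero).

single-mesh involute tooth geometry (73T engaging 79T at module 3.648)
base radii: r_b1 = 121.089814, r_b2 = 131.042401
tip radii: r_a1 = 137.784960, r_a2 = 149.422080
inv(α') = inv(24.576°) + 2·(+0.270+0.460)·tan α/(73+79) = 0.03278981  ⇒  α' = 25.71778°
a' = a·cos α / cos α' = 277.2480·cos 24.576°/cos 25.71778° = 279.853864
action lengths: √(r_a1²−r_b1²) = 65.741556, √(r_a2²−r_b2²) = 71.797264
base pitch p_b = π·m·cos α = 10.422325
CR = (65.741556 + 71.797264 − 279.853864·sin 25.71778°)/10.422325 = 1.544704
contact ratio ≈ 1.5447

1.5447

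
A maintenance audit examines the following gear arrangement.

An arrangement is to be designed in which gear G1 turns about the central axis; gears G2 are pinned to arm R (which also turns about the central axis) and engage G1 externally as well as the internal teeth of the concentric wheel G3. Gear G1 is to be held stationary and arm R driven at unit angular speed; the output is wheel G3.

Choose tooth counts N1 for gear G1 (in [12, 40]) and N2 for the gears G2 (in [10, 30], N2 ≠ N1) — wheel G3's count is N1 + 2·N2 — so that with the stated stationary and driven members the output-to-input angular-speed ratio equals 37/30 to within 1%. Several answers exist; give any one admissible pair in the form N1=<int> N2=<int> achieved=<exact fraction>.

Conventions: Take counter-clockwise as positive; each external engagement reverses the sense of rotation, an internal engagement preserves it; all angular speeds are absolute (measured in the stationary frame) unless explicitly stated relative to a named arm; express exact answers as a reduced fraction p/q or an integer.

planetary set to be sized for 37/30 (Willis relation)
Willis with ω_sun = 0: ω_ring/ω_arm = (N1+N3)/N3; set equal to 37/30  ⇒  N3/N1 = 1/(37/30 − 1) = 30/7
N3 = N1 + 2·N2  ⇒  N2/N1 = (N3/N1 − 1)/2 = (30/7 − 1)/2 = 23/14
smallest multiple with N1 ≥ 12 and N2 ≥ 10: k = 1  ⇒  N1 = 1·14 = 14, N2 = 1·23 = 23 (N1 ≤ 40, N2 ≤ 30, N2 ≠ N1 ✓), N3 = 14 + 2·23 = 60
check: (N1+N3)/N3 with N1 = 14, N3 = 60 gives 37/30; |achieved − target| = 0 ≤ 37/3000 ✓

N1=14 N2=23 achieved=37/30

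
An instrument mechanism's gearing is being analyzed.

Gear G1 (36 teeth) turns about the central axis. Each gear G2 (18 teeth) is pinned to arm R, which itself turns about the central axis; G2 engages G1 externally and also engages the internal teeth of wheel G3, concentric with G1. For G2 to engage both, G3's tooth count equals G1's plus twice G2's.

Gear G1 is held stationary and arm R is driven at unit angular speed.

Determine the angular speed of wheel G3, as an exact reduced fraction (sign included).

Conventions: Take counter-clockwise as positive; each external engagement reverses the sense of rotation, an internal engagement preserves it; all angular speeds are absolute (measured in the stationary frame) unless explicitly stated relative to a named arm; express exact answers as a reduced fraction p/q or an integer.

class = planetary set [G3 = 36+2·18 = 72; Willis about the carrier]
ring teeth: 36 + 2·18 = 72
36(ω_sun−ω_arm) = −72(ω_ring−ω_arm),  ω_sun = 0, ω_arm = 1
ω_ring = 1 − (36/72)(0−1) = 3/2
exact speed ratio = 3/2

3/2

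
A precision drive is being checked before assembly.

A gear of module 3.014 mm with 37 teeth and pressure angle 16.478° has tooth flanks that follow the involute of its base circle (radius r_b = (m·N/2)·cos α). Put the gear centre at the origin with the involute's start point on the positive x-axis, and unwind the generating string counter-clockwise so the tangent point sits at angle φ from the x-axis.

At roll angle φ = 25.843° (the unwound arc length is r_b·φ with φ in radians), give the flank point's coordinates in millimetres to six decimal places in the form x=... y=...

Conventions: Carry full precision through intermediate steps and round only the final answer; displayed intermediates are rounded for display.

single-mesh involute tooth geometry (37T wheel at module 3.014)
pitch radius r_p = m·N/2 = 3.014·37/2 = 55.759000
base radius r_b = r_p·cos α = 55.759000·cos 16.478° = 53.468906
roll angle φ = 25.843° = 0.45104544 rad
x = r_b·(cos φ + φ·sin φ) = 58.634302
y = r_b·(sin φ − φ·cos φ) = 1.602432

x=58.634302 y=1.602432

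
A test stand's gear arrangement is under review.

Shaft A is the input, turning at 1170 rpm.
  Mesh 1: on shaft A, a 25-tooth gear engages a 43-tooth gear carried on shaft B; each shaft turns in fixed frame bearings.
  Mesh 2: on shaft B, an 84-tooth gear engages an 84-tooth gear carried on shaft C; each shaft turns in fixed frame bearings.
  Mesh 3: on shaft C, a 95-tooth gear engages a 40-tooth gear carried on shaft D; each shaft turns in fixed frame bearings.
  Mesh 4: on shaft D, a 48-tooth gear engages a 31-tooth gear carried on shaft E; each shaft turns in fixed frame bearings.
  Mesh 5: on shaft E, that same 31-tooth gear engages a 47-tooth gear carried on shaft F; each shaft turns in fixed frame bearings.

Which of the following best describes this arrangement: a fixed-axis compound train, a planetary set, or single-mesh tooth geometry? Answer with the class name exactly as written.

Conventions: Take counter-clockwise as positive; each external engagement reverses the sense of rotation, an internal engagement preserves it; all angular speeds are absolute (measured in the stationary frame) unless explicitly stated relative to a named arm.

fixed-axis compound train

5-mesh fixed-axis compound train (all bearings frame-fixed)
classification: fixed-axis compound train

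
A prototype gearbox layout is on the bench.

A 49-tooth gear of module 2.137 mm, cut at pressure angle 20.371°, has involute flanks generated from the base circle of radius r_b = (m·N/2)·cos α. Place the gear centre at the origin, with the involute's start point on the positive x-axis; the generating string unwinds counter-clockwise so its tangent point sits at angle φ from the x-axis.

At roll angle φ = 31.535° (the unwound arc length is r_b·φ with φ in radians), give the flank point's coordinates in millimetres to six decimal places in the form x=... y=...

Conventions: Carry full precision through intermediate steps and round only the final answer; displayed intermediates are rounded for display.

x=55.962611 y=2.646052

class = single-mesh tooth geometry [base-circle involute, m = 2.137, 49T]
pitch radius r_p = m·N/2 = 2.137·49/2 = 52.356500
base radius r_b = r_p·cos α = 52.356500·cos 20.371° = 49.082035
roll angle φ = 31.535° = 0.55038958 rad
x = r_b·(cos φ + φ·sin φ) = 55.962611
y = r_b·(sin φ − φ·cos φ) = 2.646052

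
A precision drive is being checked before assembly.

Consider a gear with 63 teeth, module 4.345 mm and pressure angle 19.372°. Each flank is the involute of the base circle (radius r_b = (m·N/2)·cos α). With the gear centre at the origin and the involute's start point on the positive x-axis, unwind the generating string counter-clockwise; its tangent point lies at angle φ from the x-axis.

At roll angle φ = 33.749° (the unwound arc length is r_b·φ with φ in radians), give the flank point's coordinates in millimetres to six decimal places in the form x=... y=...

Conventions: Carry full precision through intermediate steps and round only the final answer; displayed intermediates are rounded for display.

recognized (one wheel, involute flank): single-mesh tooth geometry, m = 4.345, N = 63
pitch radius r_p = m·N/2 = 4.345·63/2 = 136.867500
base radius r_b = r_p·cos α = 136.867500·cos 19.372° = 129.118729
roll angle φ = 33.749° = 0.58903117 rad
x = r_b·(cos φ + φ·sin φ) = 149.612317
y = r_b·(sin φ − φ·cos φ) = 8.494526

x=149.612317 y=8.494526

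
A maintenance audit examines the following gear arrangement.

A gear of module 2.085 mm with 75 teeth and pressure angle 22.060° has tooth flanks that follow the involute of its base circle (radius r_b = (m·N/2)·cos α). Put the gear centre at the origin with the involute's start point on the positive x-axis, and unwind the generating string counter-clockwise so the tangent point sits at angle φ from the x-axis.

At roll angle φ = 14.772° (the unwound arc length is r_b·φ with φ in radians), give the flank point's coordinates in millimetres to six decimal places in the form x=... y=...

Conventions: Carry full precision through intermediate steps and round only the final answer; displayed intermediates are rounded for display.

topology: single-mesh involute geometry — m = 2.085, N = 75
pitch radius r_p = m·N/2 = 2.085·75/2 = 78.187500
base radius r_b = r_p·cos α = 78.187500·cos 22.060° = 72.463476
roll angle φ = 14.772° = 0.25782004 rad
x = r_b·(cos φ + φ·sin φ) = 74.831968
y = r_b·(sin φ − φ·cos φ) = 0.411205

x=74.831968 y=0.411205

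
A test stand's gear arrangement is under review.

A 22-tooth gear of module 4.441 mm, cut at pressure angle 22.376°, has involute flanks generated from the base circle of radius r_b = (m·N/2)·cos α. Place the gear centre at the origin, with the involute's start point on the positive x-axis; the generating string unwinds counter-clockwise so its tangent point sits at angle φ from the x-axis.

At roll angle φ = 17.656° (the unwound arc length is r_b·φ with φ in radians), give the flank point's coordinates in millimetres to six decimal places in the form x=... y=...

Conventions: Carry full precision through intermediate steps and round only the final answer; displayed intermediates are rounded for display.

single-mesh involute tooth geometry (22T wheel at module 4.441)
pitch radius r_p = m·N/2 = 4.441·22/2 = 48.851000
base radius r_b = r_p·cos α = 48.851000·cos 22.376° = 45.172792
roll angle φ = 17.656° = 0.30815533 rad
x = r_b·(cos φ + φ·sin φ) = 47.266940
y = r_b·(sin φ − φ·cos φ) = 0.436451

x=47.266940 y=0.436451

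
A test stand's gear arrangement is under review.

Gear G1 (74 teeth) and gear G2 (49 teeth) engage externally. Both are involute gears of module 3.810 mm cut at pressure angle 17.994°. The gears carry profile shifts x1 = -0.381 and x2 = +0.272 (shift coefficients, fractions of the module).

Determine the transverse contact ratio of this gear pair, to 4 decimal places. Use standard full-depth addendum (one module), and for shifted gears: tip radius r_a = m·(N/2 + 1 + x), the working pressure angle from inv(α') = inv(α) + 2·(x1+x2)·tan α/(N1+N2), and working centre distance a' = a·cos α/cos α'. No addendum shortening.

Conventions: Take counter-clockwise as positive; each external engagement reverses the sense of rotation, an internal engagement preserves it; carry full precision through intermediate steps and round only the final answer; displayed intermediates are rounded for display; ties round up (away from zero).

topology: single-mesh involute geometry — m = 3.810, 74T/49T pair
base radii: r_b1 = 134.074998, r_b2 = 88.779391
tip radii: r_a1 = 143.328390, r_a2 = 98.191320
inv(α') = inv(17.994°) + 2·(-0.381+0.272)·tan α/(74+49) = 0.01017371  ⇒  α' = 17.67537°
a' = a·cos α / cos α' = 234.3150·cos 17.994°/cos 17.67537° = 233.896134
action lengths: √(r_a1²−r_b1²) = 50.664803, √(r_a2²−r_b2²) = 41.949435
base pitch p_b = π·m·cos α = 11.384028
CR = (50.664803 + 41.949435 − 233.896134·sin 17.67537°)/11.384028 = 1.897209
contact ratio ≈ 1.8972

1.8972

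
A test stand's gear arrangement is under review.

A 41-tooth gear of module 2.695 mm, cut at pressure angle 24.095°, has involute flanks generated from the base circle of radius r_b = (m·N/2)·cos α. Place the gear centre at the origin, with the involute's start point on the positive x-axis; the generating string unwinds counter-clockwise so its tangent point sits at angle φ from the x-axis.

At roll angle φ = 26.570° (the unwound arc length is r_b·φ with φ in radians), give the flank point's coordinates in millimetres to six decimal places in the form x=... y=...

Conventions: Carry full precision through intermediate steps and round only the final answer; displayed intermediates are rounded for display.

x=55.568565 y=1.640736

single-mesh involute tooth geometry (41T wheel at module 2.695)
pitch radius r_p = m·N/2 = 2.695·41/2 = 55.247500
base radius r_b = r_p·cos α = 55.247500·cos 24.095° = 50.433775
roll angle φ = 26.570° = 0.46373398 rad
x = r_b·(cos φ + φ·sin φ) = 55.568565
y = r_b·(sin φ − φ·cos φ) = 1.640736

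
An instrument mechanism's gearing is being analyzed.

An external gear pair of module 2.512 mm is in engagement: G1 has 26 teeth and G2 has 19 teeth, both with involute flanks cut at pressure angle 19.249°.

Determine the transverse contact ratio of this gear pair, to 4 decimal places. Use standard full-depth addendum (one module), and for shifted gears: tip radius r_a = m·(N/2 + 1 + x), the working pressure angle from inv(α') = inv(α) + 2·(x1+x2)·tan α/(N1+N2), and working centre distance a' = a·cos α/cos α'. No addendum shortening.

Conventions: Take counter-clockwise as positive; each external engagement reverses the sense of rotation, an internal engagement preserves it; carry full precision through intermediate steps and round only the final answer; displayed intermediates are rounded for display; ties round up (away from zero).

1.6108

recognized (one external pair, fixed centres): single-mesh tooth geometry, m = 2.512, N1 = 26, N2 = 19
base radii: r_b1 = 30.830359, r_b2 = 22.529878
tip radii: r_a1 = 35.168000, r_a2 = 26.376000
no profile shift: α' = α, a' = a
action lengths: √(r_a1²−r_b1²) = 16.919728, √(r_a2²−r_b2²) = 13.714882
base pitch p_b = π·m·cos α = 7.450495
CR = (16.919728 + 13.714882 − 56.520000·sin 19.24900°)/7.450495 = 1.610823
contact ratio ≈ 1.6108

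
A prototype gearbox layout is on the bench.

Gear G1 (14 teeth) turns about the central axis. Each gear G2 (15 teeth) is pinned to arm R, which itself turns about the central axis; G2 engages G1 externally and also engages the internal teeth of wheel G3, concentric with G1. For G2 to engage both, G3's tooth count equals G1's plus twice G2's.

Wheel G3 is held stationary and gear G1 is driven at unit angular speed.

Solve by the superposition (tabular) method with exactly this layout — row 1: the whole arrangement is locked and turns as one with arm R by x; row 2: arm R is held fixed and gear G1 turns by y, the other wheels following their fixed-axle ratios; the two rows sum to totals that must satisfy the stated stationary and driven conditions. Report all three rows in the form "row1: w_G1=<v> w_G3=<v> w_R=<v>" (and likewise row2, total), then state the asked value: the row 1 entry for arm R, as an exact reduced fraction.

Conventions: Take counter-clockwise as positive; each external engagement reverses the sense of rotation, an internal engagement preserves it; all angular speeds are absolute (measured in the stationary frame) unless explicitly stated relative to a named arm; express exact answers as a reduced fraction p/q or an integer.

class = planetary set [G3 = 14+2·15 = 44; Willis about the carrier]
row 1: whole set turns with the arm by x
superposition row 2 [arm held]: sun y, ring −(14/44)·y, arm 0
boundary: total ω_ring = x − (14/44)·y = 0 and total ω_sun = x + y = 1  ⇒  y = 22/29, x = 7/29
row 2 ring = −(14/44)·22/29 = -7/29
totals (row 1 + row 2): sun 7/29 + 22/29 = 1, ring 7/29 + (-7/29) = 0, arm 7/29 + 0 = 7/29
asked cell (row1, arm) = 7/29

row1: w_G1=7/29 w_G3=7/29 w_R=7/29
row2: w_G1=22/29 w_G3=-7/29 w_R=0
total: w_G1=1 w_G3=0 w_R=7/29
asked value: 7/29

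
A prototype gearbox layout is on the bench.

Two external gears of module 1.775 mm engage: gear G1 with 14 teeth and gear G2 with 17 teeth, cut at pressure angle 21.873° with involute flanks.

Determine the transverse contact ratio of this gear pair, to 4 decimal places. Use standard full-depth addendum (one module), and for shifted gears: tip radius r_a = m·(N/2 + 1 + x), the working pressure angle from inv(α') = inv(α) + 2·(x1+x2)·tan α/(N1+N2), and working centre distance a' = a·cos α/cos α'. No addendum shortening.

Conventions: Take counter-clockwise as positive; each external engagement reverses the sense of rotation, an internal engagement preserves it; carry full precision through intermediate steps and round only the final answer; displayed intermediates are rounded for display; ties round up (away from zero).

recognized (one external pair, fixed centres): single-mesh tooth geometry, m = 1.775, N1 = 14, N2 = 17
base radii: r_b1 = 11.530548, r_b2 = 14.001380
tip radii: r_a1 = 14.200000, r_a2 = 16.862500
no profile shift: α' = α, a' = a
action lengths: √(r_a1²−r_b1²) = 8.287730, √(r_a2²−r_b2²) = 9.397088
base pitch p_b = π·m·cos α = 5.174898
CR = (8.287730 + 9.397088 − 27.512500·sin 21.87300°)/5.174898 = 1.436748
contact ratio ≈ 1.4367

1.4367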